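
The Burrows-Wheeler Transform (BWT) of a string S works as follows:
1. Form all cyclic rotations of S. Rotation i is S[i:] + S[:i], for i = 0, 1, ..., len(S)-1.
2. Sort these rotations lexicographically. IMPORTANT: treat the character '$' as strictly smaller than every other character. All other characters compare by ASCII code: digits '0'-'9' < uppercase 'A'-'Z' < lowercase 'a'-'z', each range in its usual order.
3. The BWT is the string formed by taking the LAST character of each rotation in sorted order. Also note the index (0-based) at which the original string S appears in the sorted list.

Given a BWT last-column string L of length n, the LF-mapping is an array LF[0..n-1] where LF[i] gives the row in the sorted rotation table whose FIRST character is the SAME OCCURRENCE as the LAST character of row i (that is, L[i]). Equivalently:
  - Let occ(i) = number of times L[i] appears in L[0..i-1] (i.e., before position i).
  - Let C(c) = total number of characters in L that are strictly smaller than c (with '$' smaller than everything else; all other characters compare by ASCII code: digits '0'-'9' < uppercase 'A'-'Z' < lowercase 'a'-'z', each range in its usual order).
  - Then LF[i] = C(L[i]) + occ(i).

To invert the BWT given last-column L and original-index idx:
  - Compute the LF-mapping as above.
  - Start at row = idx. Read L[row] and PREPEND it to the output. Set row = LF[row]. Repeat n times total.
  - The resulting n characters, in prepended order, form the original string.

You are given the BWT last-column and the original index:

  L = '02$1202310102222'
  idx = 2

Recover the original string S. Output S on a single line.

Answer: 010202222312120$

Derivation:
LF mapping: 1 8 0 5 9 2 10 15 6 3 7 4 11 12 13 14
Walk LF starting at row 2, prepending L[row]:
  step 1: row=2, L[2]='$', prepend. Next row=LF[2]=0
  step 2: row=0, L[0]='0', prepend. Next row=LF[0]=1
  step 3: row=1, L[1]='2', prepend. Next row=LF[1]=8
  step 4: row=8, L[8]='1', prepend. Next row=LF[8]=6
  step 5: row=6, L[6]='2', prepend. Next row=LF[6]=10
  step 6: row=10, L[10]='1', prepend. Next row=LF[10]=7
  step 7: row=7, L[7]='3', prepend. Next row=LF[7]=15
  step 8: row=15, L[15]='2', prepend. Next row=LF[15]=14
  step 9: row=14, L[14]='2', prepend. Next row=LF[14]=13
  step 10: row=13, L[13]='2', prepend. Next row=LF[13]=12
  step 11: row=12, L[12]='2', prepend. Next row=LF[12]=11
  step 12: row=11, L[11]='0', prepend. Next row=LF[11]=4
  step 13: row=4, L[4]='2', prepend. Next row=LF[4]=9
  step 14: row=9, L[9]='0', prepend. Next row=LF[9]=3
  step 15: row=3, L[3]='1', prepend. Next row=LF[3]=5
  step 16: row=5, L[5]='0', prepend. Next row=LF[5]=2
Reversed output: 010202222312120$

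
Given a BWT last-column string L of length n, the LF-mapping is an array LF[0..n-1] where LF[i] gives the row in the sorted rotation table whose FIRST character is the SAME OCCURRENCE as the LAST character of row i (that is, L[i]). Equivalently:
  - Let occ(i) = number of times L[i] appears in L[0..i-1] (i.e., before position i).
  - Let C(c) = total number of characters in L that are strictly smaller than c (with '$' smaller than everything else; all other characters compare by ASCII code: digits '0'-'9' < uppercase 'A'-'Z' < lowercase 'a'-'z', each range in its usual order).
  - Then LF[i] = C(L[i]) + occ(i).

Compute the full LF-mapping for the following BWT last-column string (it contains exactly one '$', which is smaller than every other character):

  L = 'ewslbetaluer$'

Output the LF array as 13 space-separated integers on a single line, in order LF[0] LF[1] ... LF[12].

Char counts: '$':1, 'a':1, 'b':1, 'e':3, 'l':2, 'r':1, 's':1, 't':1, 'u':1, 'w':1
C (first-col start): C('$')=0, C('a')=1, C('b')=2, C('e')=3, C('l')=6, C('r')=8, C('s')=9, C('t')=10, C('u')=11, C('w')=12
L[0]='e': occ=0, LF[0]=C('e')+0=3+0=3
L[1]='w': occ=0, LF[1]=C('w')+0=12+0=12
L[2]='s': occ=0, LF[2]=C('s')+0=9+0=9
L[3]='l': occ=0, LF[3]=C('l')+0=6+0=6
L[4]='b': occ=0, LF[4]=C('b')+0=2+0=2
L[5]='e': occ=1, LF[5]=C('e')+1=3+1=4
L[6]='t': occ=0, LF[6]=C('t')+0=10+0=10
L[7]='a': occ=0, LF[7]=C('a')+0=1+0=1
L[8]='l': occ=1, LF[8]=C('l')+1=6+1=7
L[9]='u': occ=0, LF[9]=C('u')+0=11+0=11
L[10]='e': occ=2, LF[10]=C('e')+2=3+2=5
L[11]='r': occ=0, LF[11]=C('r')+0=8+0=8
L[12]='$': occ=0, LF[12]=C('$')+0=0+0=0

Answer: 3 12 9 6 2 4 10 1 7 11 5 8 0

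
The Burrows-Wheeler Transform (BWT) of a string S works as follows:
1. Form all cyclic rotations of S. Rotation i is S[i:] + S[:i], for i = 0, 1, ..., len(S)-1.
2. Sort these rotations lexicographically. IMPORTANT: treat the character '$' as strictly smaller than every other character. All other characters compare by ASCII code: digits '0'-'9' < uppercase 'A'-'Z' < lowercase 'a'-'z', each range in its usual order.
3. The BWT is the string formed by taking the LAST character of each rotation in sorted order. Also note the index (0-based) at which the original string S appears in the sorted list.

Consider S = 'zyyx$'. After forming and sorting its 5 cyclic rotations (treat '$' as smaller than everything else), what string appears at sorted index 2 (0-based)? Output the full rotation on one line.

All 5 rotations (rotation i = S[i:]+S[:i]):
  rot[0] = zyyx$
  rot[1] = yyx$z
  rot[2] = yx$zy
  rot[3] = x$zyy
  rot[4] = $zyyx
Sorted (with $ < everything):
  sorted[0] = $zyyx
  sorted[1] = x$zyy
  sorted[2] = yx$zy
  sorted[3] = yyx$z
  sorted[4] = zyyx$
sorted[2] = yx$zy

Answer: yx$zy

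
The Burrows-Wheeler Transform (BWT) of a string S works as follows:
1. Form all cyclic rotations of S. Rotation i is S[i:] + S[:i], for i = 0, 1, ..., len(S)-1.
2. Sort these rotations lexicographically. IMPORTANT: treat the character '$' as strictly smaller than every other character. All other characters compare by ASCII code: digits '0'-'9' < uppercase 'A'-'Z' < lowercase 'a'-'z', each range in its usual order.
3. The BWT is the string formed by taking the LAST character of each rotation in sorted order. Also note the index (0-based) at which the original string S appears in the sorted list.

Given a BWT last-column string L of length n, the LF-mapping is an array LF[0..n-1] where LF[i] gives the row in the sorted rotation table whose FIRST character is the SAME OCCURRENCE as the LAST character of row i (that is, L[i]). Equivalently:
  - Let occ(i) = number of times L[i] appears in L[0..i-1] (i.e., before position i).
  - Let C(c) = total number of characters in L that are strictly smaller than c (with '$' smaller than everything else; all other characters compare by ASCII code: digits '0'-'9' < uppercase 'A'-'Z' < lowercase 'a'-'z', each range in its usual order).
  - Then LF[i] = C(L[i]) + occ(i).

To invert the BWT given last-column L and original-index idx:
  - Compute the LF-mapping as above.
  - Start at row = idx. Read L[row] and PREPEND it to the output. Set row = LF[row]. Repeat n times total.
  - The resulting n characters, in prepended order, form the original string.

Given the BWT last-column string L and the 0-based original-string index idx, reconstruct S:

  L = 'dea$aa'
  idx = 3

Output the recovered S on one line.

LF mapping: 4 5 1 0 2 3
Walk LF starting at row 3, prepending L[row]:
  step 1: row=3, L[3]='$', prepend. Next row=LF[3]=0
  step 2: row=0, L[0]='d', prepend. Next row=LF[0]=4
  step 3: row=4, L[4]='a', prepend. Next row=LF[4]=2
  step 4: row=2, L[2]='a', prepend. Next row=LF[2]=1
  step 5: row=1, L[1]='e', prepend. Next row=LF[1]=5
  step 6: row=5, L[5]='a', prepend. Next row=LF[5]=3
Reversed output: aeaad$

Answer: aeaad$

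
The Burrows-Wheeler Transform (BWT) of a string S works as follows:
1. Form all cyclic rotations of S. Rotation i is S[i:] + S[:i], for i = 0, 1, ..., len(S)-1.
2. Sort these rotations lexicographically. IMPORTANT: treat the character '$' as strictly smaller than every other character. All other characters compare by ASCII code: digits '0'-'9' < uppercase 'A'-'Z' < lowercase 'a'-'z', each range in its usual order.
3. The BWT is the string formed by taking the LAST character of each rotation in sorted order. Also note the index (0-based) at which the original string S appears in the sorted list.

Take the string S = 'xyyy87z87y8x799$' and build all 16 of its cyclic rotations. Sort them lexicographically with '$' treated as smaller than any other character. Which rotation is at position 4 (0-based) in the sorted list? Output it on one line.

Answer: 87y8x799$xyyy87z

Derivation:
All 16 rotations (rotation i = S[i:]+S[:i]):
  rot[0] = xyyy87z87y8x799$
  rot[1] = yyy87z87y8x799$x
  rot[2] = yy87z87y8x799$xy
  rot[3] = y87z87y8x799$xyy
  rot[4] = 87z87y8x799$xyyy
  rot[5] = 7z87y8x799$xyyy8
  rot[6] = z87y8x799$xyyy87
  rot[7] = 87y8x799$xyyy87z
  rot[8] = 7y8x799$xyyy87z8
  rot[9] = y8x799$xyyy87z87
  rot[10] = 8x799$xyyy87z87y
  rot[11] = x799$xyyy87z87y8
  rot[12] = 799$xyyy87z87y8x
  rot[13] = 99$xyyy87z87y8x7
  rot[14] = 9$xyyy87z87y8x79
  rot[15] = $xyyy87z87y8x799
Sorted (with $ < everything):
  sorted[0] = $xyyy87z87y8x799
  sorted[1] = 799$xyyy87z87y8x
  sorted[2] = 7y8x799$xyyy87z8
  sorted[3] = 7z87y8x799$xyyy8
  sorted[4] = 87y8x799$xyyy87z
  sorted[5] = 87z87y8x799$xyyy
  sorted[6] = 8x799$xyyy87z87y
  sorted[7] = 9$xyyy87z87y8x79
  sorted[8] = 99$xyyy87z87y8x7
  sorted[9] = x799$xyyy87z87y8
  sorted[10] = xyyy87z87y8x799$
  sorted[11] = y87z87y8x799$xyy
  sorted[12] = y8x799$xyyy87z87
  sorted[13] = yy87z87y8x799$xy
  sorted[14] = yyy87z87y8x799$x
  sorted[15] = z87y8x799$xyyy87
sorted[4] = 87y8x799$xyyy87z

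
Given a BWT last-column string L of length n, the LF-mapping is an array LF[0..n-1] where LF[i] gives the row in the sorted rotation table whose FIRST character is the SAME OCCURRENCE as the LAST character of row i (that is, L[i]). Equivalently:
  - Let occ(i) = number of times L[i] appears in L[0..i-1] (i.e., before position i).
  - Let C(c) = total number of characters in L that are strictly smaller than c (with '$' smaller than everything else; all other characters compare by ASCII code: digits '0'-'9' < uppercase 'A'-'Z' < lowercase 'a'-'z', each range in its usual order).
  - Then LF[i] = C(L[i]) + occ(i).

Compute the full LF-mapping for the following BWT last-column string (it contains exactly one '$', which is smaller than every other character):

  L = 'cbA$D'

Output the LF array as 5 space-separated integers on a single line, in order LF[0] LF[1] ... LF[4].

Answer: 4 3 1 0 2

Derivation:
Char counts: '$':1, 'A':1, 'D':1, 'b':1, 'c':1
C (first-col start): C('$')=0, C('A')=1, C('D')=2, C('b')=3, C('c')=4
L[0]='c': occ=0, LF[0]=C('c')+0=4+0=4
L[1]='b': occ=0, LF[1]=C('b')+0=3+0=3
L[2]='A': occ=0, LF[2]=C('A')+0=1+0=1
L[3]='$': occ=0, LF[3]=C('$')+0=0+0=0
L[4]='D': occ=0, LF[4]=C('D')+0=2+0=2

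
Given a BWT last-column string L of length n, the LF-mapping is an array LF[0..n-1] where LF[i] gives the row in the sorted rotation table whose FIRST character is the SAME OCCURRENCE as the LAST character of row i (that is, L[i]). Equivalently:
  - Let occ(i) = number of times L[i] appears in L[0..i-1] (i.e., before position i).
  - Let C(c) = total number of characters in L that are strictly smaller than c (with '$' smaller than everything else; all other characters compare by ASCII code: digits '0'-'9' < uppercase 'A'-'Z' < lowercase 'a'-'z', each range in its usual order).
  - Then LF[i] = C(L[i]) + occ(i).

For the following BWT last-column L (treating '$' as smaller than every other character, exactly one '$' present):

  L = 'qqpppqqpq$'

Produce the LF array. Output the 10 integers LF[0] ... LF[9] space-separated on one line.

Answer: 5 6 1 2 3 7 8 4 9 0

Derivation:
Char counts: '$':1, 'p':4, 'q':5
C (first-col start): C('$')=0, C('p')=1, C('q')=5
L[0]='q': occ=0, LF[0]=C('q')+0=5+0=5
L[1]='q': occ=1, LF[1]=C('q')+1=5+1=6
L[2]='p': occ=0, LF[2]=C('p')+0=1+0=1
L[3]='p': occ=1, LF[3]=C('p')+1=1+1=2
L[4]='p': occ=2, LF[4]=C('p')+2=1+2=3
L[5]='q': occ=2, LF[5]=C('q')+2=5+2=7
L[6]='q': occ=3, LF[6]=C('q')+3=5+3=8
L[7]='p': occ=3, LF[7]=C('p')+3=1+3=4
L[8]='q': occ=4, LF[8]=C('q')+4=5+4=9
L[9]='$': occ=0, LF[9]=C('$')+0=0+0=0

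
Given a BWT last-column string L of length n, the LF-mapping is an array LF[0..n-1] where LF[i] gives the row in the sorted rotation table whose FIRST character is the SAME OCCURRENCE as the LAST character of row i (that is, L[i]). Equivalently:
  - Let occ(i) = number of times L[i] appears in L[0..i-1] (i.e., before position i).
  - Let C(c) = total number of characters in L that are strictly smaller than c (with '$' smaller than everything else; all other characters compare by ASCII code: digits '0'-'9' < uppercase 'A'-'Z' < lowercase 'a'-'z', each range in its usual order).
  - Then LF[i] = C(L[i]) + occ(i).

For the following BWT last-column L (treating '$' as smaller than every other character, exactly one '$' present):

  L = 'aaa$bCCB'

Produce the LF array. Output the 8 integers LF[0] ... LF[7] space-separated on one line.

Answer: 4 5 6 0 7 2 3 1

Derivation:
Char counts: '$':1, 'B':1, 'C':2, 'a':3, 'b':1
C (first-col start): C('$')=0, C('B')=1, C('C')=2, C('a')=4, C('b')=7
L[0]='a': occ=0, LF[0]=C('a')+0=4+0=4
L[1]='a': occ=1, LF[1]=C('a')+1=4+1=5
L[2]='a': occ=2, LF[2]=C('a')+2=4+2=6
L[3]='$': occ=0, LF[3]=C('$')+0=0+0=0
L[4]='b': occ=0, LF[4]=C('b')+0=7+0=7
L[5]='C': occ=0, LF[5]=C('C')+0=2+0=2
L[6]='C': occ=1, LF[6]=C('C')+1=2+1=3
L[7]='B': occ=0, LF[7]=C('B')+0=1+0=1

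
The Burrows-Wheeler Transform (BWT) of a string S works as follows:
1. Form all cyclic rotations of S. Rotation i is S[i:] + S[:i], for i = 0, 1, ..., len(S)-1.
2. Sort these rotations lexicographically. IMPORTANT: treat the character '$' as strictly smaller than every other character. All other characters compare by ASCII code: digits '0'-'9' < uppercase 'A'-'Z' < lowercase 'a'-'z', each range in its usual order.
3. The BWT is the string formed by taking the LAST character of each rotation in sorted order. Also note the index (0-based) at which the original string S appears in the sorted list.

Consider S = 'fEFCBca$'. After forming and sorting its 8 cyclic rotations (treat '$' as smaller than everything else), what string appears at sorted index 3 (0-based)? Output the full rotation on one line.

Answer: EFCBca$f

Derivation:
All 8 rotations (rotation i = S[i:]+S[:i]):
  rot[0] = fEFCBca$
  rot[1] = EFCBca$f
  rot[2] = FCBca$fE
  rot[3] = CBca$fEF
  rot[4] = Bca$fEFC
  rot[5] = ca$fEFCB
  rot[6] = a$fEFCBc
  rot[7] = $fEFCBca
Sorted (with $ < everything):
  sorted[0] = $fEFCBca
  sorted[1] = Bca$fEFC
  sorted[2] = CBca$fEF
  sorted[3] = EFCBca$f
  sorted[4] = FCBca$fE
  sorted[5] = a$fEFCBc
  sorted[6] = ca$fEFCB
  sorted[7] = fEFCBca$
sorted[3] = EFCBca$f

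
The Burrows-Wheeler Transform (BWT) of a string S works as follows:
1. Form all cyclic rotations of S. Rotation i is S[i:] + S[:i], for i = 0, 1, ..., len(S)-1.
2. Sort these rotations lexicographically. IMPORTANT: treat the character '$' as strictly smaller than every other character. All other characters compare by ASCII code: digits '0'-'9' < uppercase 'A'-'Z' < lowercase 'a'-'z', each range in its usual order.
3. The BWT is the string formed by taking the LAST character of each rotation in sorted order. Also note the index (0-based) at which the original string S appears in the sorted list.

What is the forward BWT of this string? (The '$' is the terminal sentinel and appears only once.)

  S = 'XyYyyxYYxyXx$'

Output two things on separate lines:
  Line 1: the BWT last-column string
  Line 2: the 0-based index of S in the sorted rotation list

All 13 rotations (rotation i = S[i:]+S[:i]):
  rot[0] = XyYyyxYYxyXx$
  rot[1] = yYyyxYYxyXx$X
  rot[2] = YyyxYYxyXx$Xy
  rot[3] = yyxYYxyXx$XyY
  rot[4] = yxYYxyXx$XyYy
  rot[5] = xYYxyXx$XyYyy
  rot[6] = YYxyXx$XyYyyx
  rot[7] = YxyXx$XyYyyxY
  rot[8] = xyXx$XyYyyxYY
  rot[9] = yXx$XyYyyxYYx
  rot[10] = Xx$XyYyyxYYxy
  rot[11] = x$XyYyyxYYxyX
  rot[12] = $XyYyyxYYxyXx
Sorted (with $ < everything):
  sorted[0] = $XyYyyxYYxyXx  (last char: 'x')
  sorted[1] = Xx$XyYyyxYYxy  (last char: 'y')
  sorted[2] = XyYyyxYYxyXx$  (last char: '$')
  sorted[3] = YYxyXx$XyYyyx  (last char: 'x')
  sorted[4] = YxyXx$XyYyyxY  (last char: 'Y')
  sorted[5] = YyyxYYxyXx$Xy  (last char: 'y')
  sorted[6] = x$XyYyyxYYxyX  (last char: 'X')
  sorted[7] = xYYxyXx$XyYyy  (last char: 'y')
  sorted[8] = xyXx$XyYyyxYY  (last char: 'Y')
  sorted[9] = yXx$XyYyyxYYx  (last char: 'x')
  sorted[10] = yYyyxYYxyXx$X  (last char: 'X')
  sorted[11] = yxYYxyXx$XyYy  (last char: 'y')
  sorted[12] = yyxYYxyXx$XyY  (last char: 'Y')
Last column: xy$xYyXyYxXyY
Original string S is at sorted index 2

Answer: xy$xYyXyYxXyY
2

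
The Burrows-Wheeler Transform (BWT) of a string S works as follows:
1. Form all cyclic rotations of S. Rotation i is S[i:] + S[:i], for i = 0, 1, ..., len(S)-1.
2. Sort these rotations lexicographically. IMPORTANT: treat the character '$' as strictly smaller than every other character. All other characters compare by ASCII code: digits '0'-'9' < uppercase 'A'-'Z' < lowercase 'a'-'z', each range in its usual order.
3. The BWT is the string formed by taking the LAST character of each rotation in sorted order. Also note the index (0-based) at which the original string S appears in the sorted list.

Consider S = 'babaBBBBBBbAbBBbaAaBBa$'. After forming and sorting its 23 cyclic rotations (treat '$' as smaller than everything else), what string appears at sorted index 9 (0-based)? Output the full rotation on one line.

Answer: BBbaAaBBa$babaBBBBBBbAb

Derivation:
All 23 rotations (rotation i = S[i:]+S[:i]):
  rot[0] = babaBBBBBBbAbBBbaAaBBa$
  rot[1] = abaBBBBBBbAbBBbaAaBBa$b
  rot[2] = baBBBBBBbAbBBbaAaBBa$ba
  rot[3] = aBBBBBBbAbBBbaAaBBa$bab
  rot[4] = BBBBBBbAbBBbaAaBBa$baba
  rot[5] = BBBBBbAbBBbaAaBBa$babaB
  rot[6] = BBBBbAbBBbaAaBBa$babaBB
  rot[7] = BBBbAbBBbaAaBBa$babaBBB
  rot[8] = BBbAbBBbaAaBBa$babaBBBB
  rot[9] = BbAbBBbaAaBBa$babaBBBBB
  rot[10] = bAbBBbaAaBBa$babaBBBBBB
  rot[11] = AbBBbaAaBBa$babaBBBBBBb
  rot[12] = bBBbaAaBBa$babaBBBBBBbA
  rot[13] = BBbaAaBBa$babaBBBBBBbAb
  rot[14] = BbaAaBBa$babaBBBBBBbAbB
  rot[15] = baAaBBa$babaBBBBBBbAbBB
  rot[16] = aAaBBa$babaBBBBBBbAbBBb
  rot[17] = AaBBa$babaBBBBBBbAbBBba
  rot[18] = aBBa$babaBBBBBBbAbBBbaA
  rot[19] = BBa$babaBBBBBBbAbBBbaAa
  rot[20] = Ba$babaBBBBBBbAbBBbaAaB
  rot[21] = a$babaBBBBBBbAbBBbaAaBB
  rot[22] = $babaBBBBBBbAbBBbaAaBBa
Sorted (with $ < everything):
  sorted[0] = $babaBBBBBBbAbBBbaAaBBa
  sorted[1] = AaBBa$babaBBBBBBbAbBBba
  sorted[2] = AbBBbaAaBBa$babaBBBBBBb
  sorted[3] = BBBBBBbAbBBbaAaBBa$baba
  sorted[4] = BBBBBbAbBBbaAaBBa$babaB
  sorted[5] = BBBBbAbBBbaAaBBa$babaBB
  sorted[6] = BBBbAbBBbaAaBBa$babaBBB
  sorted[7] = BBa$babaBBBBBBbAbBBbaAa
  sorted[8] = BBbAbBBbaAaBBa$babaBBBB
  sorted[9] = BBbaAaBBa$babaBBBBBBbAb
  sorted[10] = Ba$babaBBBBBBbAbBBbaAaB
  sorted[11] = BbAbBBbaAaBBa$babaBBBBB
  sorted[12] = BbaAaBBa$babaBBBBBBbAbB
  sorted[13] = a$babaBBBBBBbAbBBbaAaBB
  sorted[14] = aAaBBa$babaBBBBBBbAbBBb
  sorted[15] = aBBBBBBbAbBBbaAaBBa$bab
  sorted[16] = aBBa$babaBBBBBBbAbBBbaA
  sorted[17] = abaBBBBBBbAbBBbaAaBBa$b
  sorted[18] = bAbBBbaAaBBa$babaBBBBBB
  sorted[19] = bBBbaAaBBa$babaBBBBBBbA
  sorted[20] = baAaBBa$babaBBBBBBbAbBB
  sorted[21] = baBBBBBBbAbBBbaAaBBa$ba
  sorted[22] = babaBBBBBBbAbBBbaAaBBa$
sorted[9] = BBbaAaBBa$babaBBBBBBbAb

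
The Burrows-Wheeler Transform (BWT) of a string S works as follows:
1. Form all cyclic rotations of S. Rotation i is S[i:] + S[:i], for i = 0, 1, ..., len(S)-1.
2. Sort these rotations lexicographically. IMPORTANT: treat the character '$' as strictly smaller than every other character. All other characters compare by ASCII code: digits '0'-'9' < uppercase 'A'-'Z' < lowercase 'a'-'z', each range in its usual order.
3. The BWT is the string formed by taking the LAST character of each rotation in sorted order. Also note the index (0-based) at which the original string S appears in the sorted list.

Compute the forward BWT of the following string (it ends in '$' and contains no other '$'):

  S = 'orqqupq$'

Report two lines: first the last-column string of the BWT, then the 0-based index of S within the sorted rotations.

All 8 rotations (rotation i = S[i:]+S[:i]):
  rot[0] = orqqupq$
  rot[1] = rqqupq$o
  rot[2] = qqupq$or
  rot[3] = qupq$orq
  rot[4] = upq$orqq
  rot[5] = pq$orqqu
  rot[6] = q$orqqup
  rot[7] = $orqqupq
Sorted (with $ < everything):
  sorted[0] = $orqqupq  (last char: 'q')
  sorted[1] = orqqupq$  (last char: '$')
  sorted[2] = pq$orqqu  (last char: 'u')
  sorted[3] = q$orqqup  (last char: 'p')
  sorted[4] = qqupq$or  (last char: 'r')
  sorted[5] = qupq$orq  (last char: 'q')
  sorted[6] = rqqupq$o  (last char: 'o')
  sorted[7] = upq$orqq  (last char: 'q')
Last column: q$uprqoq
Original string S is at sorted index 1

Answer: q$uprqoq
1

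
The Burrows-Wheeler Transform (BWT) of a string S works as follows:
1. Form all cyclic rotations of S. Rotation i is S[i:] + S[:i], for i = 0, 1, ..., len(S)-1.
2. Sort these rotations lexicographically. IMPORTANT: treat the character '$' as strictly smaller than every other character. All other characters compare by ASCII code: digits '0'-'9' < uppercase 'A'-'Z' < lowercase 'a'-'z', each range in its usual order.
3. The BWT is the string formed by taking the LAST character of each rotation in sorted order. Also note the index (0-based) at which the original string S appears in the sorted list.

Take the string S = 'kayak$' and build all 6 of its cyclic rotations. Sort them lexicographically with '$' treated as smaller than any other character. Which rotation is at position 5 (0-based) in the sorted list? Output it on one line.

All 6 rotations (rotation i = S[i:]+S[:i]):
  rot[0] = kayak$
  rot[1] = ayak$k
  rot[2] = yak$ka
  rot[3] = ak$kay
  rot[4] = k$kaya
  rot[5] = $kayak
Sorted (with $ < everything):
  sorted[0] = $kayak
  sorted[1] = ak$kay
  sorted[2] = ayak$k
  sorted[3] = k$kaya
  sorted[4] = kayak$
  sorted[5] = yak$ka
sorted[5] = yak$ka

Answer: yak$ka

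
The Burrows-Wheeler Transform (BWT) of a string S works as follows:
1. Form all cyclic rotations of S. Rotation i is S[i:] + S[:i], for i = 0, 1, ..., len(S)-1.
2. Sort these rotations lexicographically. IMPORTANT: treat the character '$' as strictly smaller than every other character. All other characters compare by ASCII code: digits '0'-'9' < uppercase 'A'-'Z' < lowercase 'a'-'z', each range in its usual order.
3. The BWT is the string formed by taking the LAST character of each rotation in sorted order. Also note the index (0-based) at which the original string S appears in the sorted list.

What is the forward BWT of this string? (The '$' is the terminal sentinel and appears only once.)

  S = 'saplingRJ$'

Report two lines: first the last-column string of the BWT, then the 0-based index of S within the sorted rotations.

All 10 rotations (rotation i = S[i:]+S[:i]):
  rot[0] = saplingRJ$
  rot[1] = aplingRJ$s
  rot[2] = plingRJ$sa
  rot[3] = lingRJ$sap
  rot[4] = ingRJ$sapl
  rot[5] = ngRJ$sapli
  rot[6] = gRJ$saplin
  rot[7] = RJ$sapling
  rot[8] = J$saplingR
  rot[9] = $saplingRJ
Sorted (with $ < everything):
  sorted[0] = $saplingRJ  (last char: 'J')
  sorted[1] = J$saplingR  (last char: 'R')
  sorted[2] = RJ$sapling  (last char: 'g')
  sorted[3] = aplingRJ$s  (last char: 's')
  sorted[4] = gRJ$saplin  (last char: 'n')
  sorted[5] = ingRJ$sapl  (last char: 'l')
  sorted[6] = lingRJ$sap  (last char: 'p')
  sorted[7] = ngRJ$sapli  (last char: 'i')
  sorted[8] = plingRJ$sa  (last char: 'a')
  sorted[9] = saplingRJ$  (last char: '$')
Last column: JRgsnlpia$
Original string S is at sorted index 9

Answer: JRgsnlpia$
9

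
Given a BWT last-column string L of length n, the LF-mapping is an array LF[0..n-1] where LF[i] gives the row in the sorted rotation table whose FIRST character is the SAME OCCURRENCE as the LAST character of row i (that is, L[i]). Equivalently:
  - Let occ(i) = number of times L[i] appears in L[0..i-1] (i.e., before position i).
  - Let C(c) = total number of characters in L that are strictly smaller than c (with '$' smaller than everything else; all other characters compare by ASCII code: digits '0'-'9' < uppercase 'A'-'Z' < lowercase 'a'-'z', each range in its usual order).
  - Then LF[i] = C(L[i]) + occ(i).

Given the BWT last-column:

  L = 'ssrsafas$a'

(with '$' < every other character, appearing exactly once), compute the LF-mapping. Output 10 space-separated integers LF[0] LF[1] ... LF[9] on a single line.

Answer: 6 7 5 8 1 4 2 9 0 3

Derivation:
Char counts: '$':1, 'a':3, 'f':1, 'r':1, 's':4
C (first-col start): C('$')=0, C('a')=1, C('f')=4, C('r')=5, C('s')=6
L[0]='s': occ=0, LF[0]=C('s')+0=6+0=6
L[1]='s': occ=1, LF[1]=C('s')+1=6+1=7
L[2]='r': occ=0, LF[2]=C('r')+0=5+0=5
L[3]='s': occ=2, LF[3]=C('s')+2=6+2=8
L[4]='a': occ=0, LF[4]=C('a')+0=1+0=1
L[5]='f': occ=0, LF[5]=C('f')+0=4+0=4
L[6]='a': occ=1, LF[6]=C('a')+1=1+1=2
L[7]='s': occ=3, LF[7]=C('s')+3=6+3=9
L[8]='$': occ=0, LF[8]=C('$')+0=0+0=0
L[9]='a': occ=2, LF[9]=C('a')+2=1+2=3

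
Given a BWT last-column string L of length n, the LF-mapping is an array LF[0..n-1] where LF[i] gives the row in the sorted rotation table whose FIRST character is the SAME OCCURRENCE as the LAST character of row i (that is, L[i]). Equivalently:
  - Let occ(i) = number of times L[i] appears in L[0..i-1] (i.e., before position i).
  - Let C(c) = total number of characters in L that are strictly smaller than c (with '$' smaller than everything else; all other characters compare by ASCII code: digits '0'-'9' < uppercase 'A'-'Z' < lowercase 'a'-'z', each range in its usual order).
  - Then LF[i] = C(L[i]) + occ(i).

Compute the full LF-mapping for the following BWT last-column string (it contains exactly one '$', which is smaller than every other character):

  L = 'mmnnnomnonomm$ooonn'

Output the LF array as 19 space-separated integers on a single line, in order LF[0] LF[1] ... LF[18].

Answer: 1 2 6 7 8 13 3 9 14 10 15 4 5 0 16 17 18 11 12

Derivation:
Char counts: '$':1, 'm':5, 'n':7, 'o':6
C (first-col start): C('$')=0, C('m')=1, C('n')=6, C('o')=13
L[0]='m': occ=0, LF[0]=C('m')+0=1+0=1
L[1]='m': occ=1, LF[1]=C('m')+1=1+1=2
L[2]='n': occ=0, LF[2]=C('n')+0=6+0=6
L[3]='n': occ=1, LF[3]=C('n')+1=6+1=7
L[4]='n': occ=2, LF[4]=C('n')+2=6+2=8
L[5]='o': occ=0, LF[5]=C('o')+0=13+0=13
L[6]='m': occ=2, LF[6]=C('m')+2=1+2=3
L[7]='n': occ=3, LF[7]=C('n')+3=6+3=9
L[8]='o': occ=1, LF[8]=C('o')+1=13+1=14
L[9]='n': occ=4, LF[9]=C('n')+4=6+4=10
L[10]='o': occ=2, LF[10]=C('o')+2=13+2=15
L[11]='m': occ=3, LF[11]=C('m')+3=1+3=4
L[12]='m': occ=4, LF[12]=C('m')+4=1+4=5
L[13]='$': occ=0, LF[13]=C('$')+0=0+0=0
L[14]='o': occ=3, LF[14]=C('o')+3=13+3=16
L[15]='o': occ=4, LF[15]=C('o')+4=13+4=17
L[16]='o': occ=5, LF[16]=C('o')+5=13+5=18
L[17]='n': occ=5, LF[17]=C('n')+5=6+5=11
L[18]='n': occ=6, LF[18]=C('n')+6=6+6=12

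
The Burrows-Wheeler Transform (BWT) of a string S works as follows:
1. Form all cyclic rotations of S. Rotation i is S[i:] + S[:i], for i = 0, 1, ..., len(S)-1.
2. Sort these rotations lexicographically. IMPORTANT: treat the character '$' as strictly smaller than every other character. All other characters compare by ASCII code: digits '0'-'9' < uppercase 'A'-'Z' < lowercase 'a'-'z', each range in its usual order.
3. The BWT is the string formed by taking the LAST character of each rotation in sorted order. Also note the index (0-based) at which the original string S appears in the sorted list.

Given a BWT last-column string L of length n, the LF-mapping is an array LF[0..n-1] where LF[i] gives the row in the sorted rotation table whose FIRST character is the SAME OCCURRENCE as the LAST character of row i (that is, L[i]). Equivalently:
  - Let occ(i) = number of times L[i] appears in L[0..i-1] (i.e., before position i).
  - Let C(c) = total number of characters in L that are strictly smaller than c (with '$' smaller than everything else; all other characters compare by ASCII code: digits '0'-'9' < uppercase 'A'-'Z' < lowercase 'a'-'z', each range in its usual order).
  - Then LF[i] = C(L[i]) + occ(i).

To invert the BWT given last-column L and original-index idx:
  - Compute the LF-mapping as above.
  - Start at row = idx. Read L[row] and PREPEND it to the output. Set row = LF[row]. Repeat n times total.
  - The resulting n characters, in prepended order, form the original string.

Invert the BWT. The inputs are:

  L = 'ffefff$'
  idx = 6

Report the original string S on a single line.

Answer: ffffef$

Derivation:
LF mapping: 2 3 1 4 5 6 0
Walk LF starting at row 6, prepending L[row]:
  step 1: row=6, L[6]='$', prepend. Next row=LF[6]=0
  step 2: row=0, L[0]='f', prepend. Next row=LF[0]=2
  step 3: row=2, L[2]='e', prepend. Next row=LF[2]=1
  step 4: row=1, L[1]='f', prepend. Next row=LF[1]=3
  step 5: row=3, L[3]='f', prepend. Next row=LF[3]=4
  step 6: row=4, L[4]='f', prepend. Next row=LF[4]=5
  step 7: row=5, L[5]='f', prepend. Next row=LF[5]=6
Reversed output: ffffef$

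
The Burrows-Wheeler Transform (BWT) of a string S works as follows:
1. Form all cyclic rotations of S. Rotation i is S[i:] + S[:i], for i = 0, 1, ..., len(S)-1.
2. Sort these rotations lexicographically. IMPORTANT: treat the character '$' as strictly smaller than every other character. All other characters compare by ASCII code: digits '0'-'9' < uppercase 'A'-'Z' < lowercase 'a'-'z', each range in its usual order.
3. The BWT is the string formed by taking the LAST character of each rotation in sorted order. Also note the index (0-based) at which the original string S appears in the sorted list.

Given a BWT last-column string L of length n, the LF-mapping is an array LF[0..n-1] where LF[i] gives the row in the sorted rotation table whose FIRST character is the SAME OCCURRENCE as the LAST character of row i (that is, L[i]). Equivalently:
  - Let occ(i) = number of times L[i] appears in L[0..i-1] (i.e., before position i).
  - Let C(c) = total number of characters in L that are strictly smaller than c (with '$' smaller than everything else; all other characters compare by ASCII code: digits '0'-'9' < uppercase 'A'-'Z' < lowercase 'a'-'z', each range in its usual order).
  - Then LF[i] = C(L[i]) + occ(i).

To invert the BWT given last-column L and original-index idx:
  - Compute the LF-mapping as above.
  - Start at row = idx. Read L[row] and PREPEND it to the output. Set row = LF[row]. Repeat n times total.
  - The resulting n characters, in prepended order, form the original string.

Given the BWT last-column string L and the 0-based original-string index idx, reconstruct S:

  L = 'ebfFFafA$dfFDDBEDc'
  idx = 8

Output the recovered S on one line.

LF mapping: 14 11 15 7 8 10 16 1 0 13 17 9 3 4 2 6 5 12
Walk LF starting at row 8, prepending L[row]:
  step 1: row=8, L[8]='$', prepend. Next row=LF[8]=0
  step 2: row=0, L[0]='e', prepend. Next row=LF[0]=14
  step 3: row=14, L[14]='B', prepend. Next row=LF[14]=2
  step 4: row=2, L[2]='f', prepend. Next row=LF[2]=15
  step 5: row=15, L[15]='E', prepend. Next row=LF[15]=6
  step 6: row=6, L[6]='f', prepend. Next row=LF[6]=16
  step 7: row=16, L[16]='D', prepend. Next row=LF[16]=5
  step 8: row=5, L[5]='a', prepend. Next row=LF[5]=10
  step 9: row=10, L[10]='f', prepend. Next row=LF[10]=17
  step 10: row=17, L[17]='c', prepend. Next row=LF[17]=12
  step 11: row=12, L[12]='D', prepend. Next row=LF[12]=3
  step 12: row=3, L[3]='F', prepend. Next row=LF[3]=7
  step 13: row=7, L[7]='A', prepend. Next row=LF[7]=1
  step 14: row=1, L[1]='b', prepend. Next row=LF[1]=11
  step 15: row=11, L[11]='F', prepend. Next row=LF[11]=9
  step 16: row=9, L[9]='d', prepend. Next row=LF[9]=13
  step 17: row=13, L[13]='D', prepend. Next row=LF[13]=4
  step 18: row=4, L[4]='F', prepend. Next row=LF[4]=8
Reversed output: FDdFbAFDcfaDfEfBe$

Answer: FDdFbAFDcfaDfEfBe$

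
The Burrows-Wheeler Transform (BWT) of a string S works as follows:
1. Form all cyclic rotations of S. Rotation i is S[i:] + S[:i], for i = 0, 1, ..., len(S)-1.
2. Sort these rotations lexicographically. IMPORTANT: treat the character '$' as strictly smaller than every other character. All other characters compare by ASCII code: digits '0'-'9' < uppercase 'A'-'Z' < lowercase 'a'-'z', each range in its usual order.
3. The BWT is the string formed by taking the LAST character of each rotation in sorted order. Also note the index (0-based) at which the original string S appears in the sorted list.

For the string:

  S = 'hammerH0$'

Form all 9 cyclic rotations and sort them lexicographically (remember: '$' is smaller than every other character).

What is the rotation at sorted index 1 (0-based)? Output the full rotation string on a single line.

Answer: 0$hammerH

Derivation:
All 9 rotations (rotation i = S[i:]+S[:i]):
  rot[0] = hammerH0$
  rot[1] = ammerH0$h
  rot[2] = mmerH0$ha
  rot[3] = merH0$ham
  rot[4] = erH0$hamm
  rot[5] = rH0$hamme
  rot[6] = H0$hammer
  rot[7] = 0$hammerH
  rot[8] = $hammerH0
Sorted (with $ < everything):
  sorted[0] = $hammerH0
  sorted[1] = 0$hammerH
  sorted[2] = H0$hammer
  sorted[3] = ammerH0$h
  sorted[4] = erH0$hamm
  sorted[5] = hammerH0$
  sorted[6] = merH0$ham
  sorted[7] = mmerH0$ha
  sorted[8] = rH0$hamme
sorted[1] = 0$hammerH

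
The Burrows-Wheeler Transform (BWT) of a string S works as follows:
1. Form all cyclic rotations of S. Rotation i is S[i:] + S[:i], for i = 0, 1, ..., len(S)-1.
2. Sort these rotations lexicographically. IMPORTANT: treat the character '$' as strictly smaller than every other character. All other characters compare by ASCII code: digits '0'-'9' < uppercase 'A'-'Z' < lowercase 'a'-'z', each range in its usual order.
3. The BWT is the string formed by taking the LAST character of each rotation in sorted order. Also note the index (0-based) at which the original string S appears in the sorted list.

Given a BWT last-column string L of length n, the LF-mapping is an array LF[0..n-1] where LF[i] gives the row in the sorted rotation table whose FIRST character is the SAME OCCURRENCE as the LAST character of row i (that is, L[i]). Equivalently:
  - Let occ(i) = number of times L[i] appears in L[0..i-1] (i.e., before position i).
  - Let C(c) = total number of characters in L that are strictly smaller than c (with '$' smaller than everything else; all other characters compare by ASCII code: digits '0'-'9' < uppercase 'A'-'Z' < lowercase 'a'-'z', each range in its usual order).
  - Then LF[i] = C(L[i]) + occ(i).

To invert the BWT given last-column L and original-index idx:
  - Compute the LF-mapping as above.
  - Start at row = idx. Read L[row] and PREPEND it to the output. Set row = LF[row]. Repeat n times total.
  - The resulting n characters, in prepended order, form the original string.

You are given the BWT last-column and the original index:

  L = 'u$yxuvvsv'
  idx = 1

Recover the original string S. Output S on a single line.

Answer: sxuvvvyu$

Derivation:
LF mapping: 2 0 8 7 3 4 5 1 6
Walk LF starting at row 1, prepending L[row]:
  step 1: row=1, L[1]='$', prepend. Next row=LF[1]=0
  step 2: row=0, L[0]='u', prepend. Next row=LF[0]=2
  step 3: row=2, L[2]='y', prepend. Next row=LF[2]=8
  step 4: row=8, L[8]='v', prepend. Next row=LF[8]=6
  step 5: row=6, L[6]='v', prepend. Next row=LF[6]=5
  step 6: row=5, L[5]='v', prepend. Next row=LF[5]=4
  step 7: row=4, L[4]='u', prepend. Next row=LF[4]=3
  step 8: row=3, L[3]='x', prepend. Next row=LF[3]=7
  step 9: row=7, L[7]='s', prepend. Next row=LF[7]=1
Reversed output: sxuvvvyu$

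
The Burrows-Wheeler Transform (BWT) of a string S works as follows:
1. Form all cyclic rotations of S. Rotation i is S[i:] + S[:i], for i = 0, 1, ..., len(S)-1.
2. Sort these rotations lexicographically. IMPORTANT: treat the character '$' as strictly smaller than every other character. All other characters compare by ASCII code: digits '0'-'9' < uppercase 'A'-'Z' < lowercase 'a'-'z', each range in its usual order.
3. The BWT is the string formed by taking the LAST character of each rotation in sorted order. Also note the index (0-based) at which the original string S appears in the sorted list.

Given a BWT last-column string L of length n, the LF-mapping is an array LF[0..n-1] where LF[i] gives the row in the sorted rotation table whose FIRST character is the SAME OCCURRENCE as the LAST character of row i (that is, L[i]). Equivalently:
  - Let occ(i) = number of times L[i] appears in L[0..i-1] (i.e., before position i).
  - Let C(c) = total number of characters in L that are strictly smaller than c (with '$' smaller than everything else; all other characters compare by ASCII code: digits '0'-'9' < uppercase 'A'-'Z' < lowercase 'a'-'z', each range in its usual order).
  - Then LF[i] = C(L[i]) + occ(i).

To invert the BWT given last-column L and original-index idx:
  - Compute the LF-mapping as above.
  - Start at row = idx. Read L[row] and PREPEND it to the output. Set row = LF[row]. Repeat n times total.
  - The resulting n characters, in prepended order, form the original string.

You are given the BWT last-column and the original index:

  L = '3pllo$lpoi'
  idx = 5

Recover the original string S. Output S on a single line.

LF mapping: 1 8 3 4 6 0 5 9 7 2
Walk LF starting at row 5, prepending L[row]:
  step 1: row=5, L[5]='$', prepend. Next row=LF[5]=0
  step 2: row=0, L[0]='3', prepend. Next row=LF[0]=1
  step 3: row=1, L[1]='p', prepend. Next row=LF[1]=8
  step 4: row=8, L[8]='o', prepend. Next row=LF[8]=7
  step 5: row=7, L[7]='p', prepend. Next row=LF[7]=9
  step 6: row=9, L[9]='i', prepend. Next row=LF[9]=2
  step 7: row=2, L[2]='l', prepend. Next row=LF[2]=3
  step 8: row=3, L[3]='l', prepend. Next row=LF[3]=4
  step 9: row=4, L[4]='o', prepend. Next row=LF[4]=6
  step 10: row=6, L[6]='l', prepend. Next row=LF[6]=5
Reversed output: lollipop3$

Answer: lollipop3$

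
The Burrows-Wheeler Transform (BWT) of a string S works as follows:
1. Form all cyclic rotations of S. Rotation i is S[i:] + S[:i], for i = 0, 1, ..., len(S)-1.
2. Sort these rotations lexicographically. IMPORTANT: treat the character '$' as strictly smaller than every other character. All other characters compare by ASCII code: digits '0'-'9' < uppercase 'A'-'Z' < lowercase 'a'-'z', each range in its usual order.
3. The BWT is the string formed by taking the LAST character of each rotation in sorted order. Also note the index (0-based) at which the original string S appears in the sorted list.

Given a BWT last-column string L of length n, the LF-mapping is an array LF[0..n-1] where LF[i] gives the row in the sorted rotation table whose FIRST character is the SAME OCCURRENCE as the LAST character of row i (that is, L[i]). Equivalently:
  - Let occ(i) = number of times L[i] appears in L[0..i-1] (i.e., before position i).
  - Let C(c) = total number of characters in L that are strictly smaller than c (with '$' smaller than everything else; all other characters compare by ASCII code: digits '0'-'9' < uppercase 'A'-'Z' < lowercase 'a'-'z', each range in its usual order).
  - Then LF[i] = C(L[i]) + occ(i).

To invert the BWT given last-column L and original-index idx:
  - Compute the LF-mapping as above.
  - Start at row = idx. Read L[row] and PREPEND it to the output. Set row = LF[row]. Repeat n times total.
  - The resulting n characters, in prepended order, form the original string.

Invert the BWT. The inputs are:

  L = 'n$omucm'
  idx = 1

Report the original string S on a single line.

LF mapping: 4 0 5 2 6 1 3
Walk LF starting at row 1, prepending L[row]:
  step 1: row=1, L[1]='$', prepend. Next row=LF[1]=0
  step 2: row=0, L[0]='n', prepend. Next row=LF[0]=4
  step 3: row=4, L[4]='u', prepend. Next row=LF[4]=6
  step 4: row=6, L[6]='m', prepend. Next row=LF[6]=3
  step 5: row=3, L[3]='m', prepend. Next row=LF[3]=2
  step 6: row=2, L[2]='o', prepend. Next row=LF[2]=5
  step 7: row=5, L[5]='c', prepend. Next row=LF[5]=1
Reversed output: commun$

Answer: commun$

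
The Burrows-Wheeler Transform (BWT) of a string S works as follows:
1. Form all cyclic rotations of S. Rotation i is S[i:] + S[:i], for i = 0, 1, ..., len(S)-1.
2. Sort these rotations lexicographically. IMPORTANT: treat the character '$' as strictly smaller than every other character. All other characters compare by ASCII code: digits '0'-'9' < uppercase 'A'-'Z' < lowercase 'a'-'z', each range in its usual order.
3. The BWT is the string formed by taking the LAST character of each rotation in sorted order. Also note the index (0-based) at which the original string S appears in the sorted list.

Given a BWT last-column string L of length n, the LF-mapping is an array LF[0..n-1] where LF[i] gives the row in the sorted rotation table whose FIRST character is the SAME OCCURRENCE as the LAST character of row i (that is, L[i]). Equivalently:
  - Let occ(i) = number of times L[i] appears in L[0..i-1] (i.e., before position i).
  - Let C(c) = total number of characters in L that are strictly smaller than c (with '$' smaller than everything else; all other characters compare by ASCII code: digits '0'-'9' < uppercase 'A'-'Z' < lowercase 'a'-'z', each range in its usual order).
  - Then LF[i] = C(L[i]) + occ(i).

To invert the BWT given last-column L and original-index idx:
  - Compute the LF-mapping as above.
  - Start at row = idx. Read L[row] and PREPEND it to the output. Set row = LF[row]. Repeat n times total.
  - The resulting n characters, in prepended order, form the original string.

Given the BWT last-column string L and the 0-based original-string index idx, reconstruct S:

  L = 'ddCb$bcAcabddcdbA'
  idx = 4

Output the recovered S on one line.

Answer: acbbCAddcdAbcbdd$

Derivation:
LF mapping: 12 13 3 5 0 6 9 1 10 4 7 14 15 11 16 8 2
Walk LF starting at row 4, prepending L[row]:
  step 1: row=4, L[4]='$', prepend. Next row=LF[4]=0
  step 2: row=0, L[0]='d', prepend. Next row=LF[0]=12
  step 3: row=12, L[12]='d', prepend. Next row=LF[12]=15
  step 4: row=15, L[15]='b', prepend. Next row=LF[15]=8
  step 5: row=8, L[8]='c', prepend. Next row=LF[8]=10
  step 6: row=10, L[10]='b', prepend. Next row=LF[10]=7
  step 7: row=7, L[7]='A', prepend. Next row=LF[7]=1
  step 8: row=1, L[1]='d', prepend. Next row=LF[1]=13
  step 9: row=13, L[13]='c', prepend. Next row=LF[13]=11
  step 10: row=11, L[11]='d', prepend. Next row=LF[11]=14
  step 11: row=14, L[14]='d', prepend. Next row=LF[14]=16
  step 12: row=16, L[16]='A', prepend. Next row=LF[16]=2
  step 13: row=2, L[2]='C', prepend. Next row=LF[2]=3
  step 14: row=3, L[3]='b', prepend. Next row=LF[3]=5
  step 15: row=5, L[5]='b', prepend. Next row=LF[5]=6
  step 16: row=6, L[6]='c', prepend. Next row=LF[6]=9
  step 17: row=9, L[9]='a', prepend. Next row=LF[9]=4
Reversed output: acbbCAddcdAbcbdd$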